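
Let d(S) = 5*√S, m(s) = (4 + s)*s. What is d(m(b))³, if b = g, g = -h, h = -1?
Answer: 625*√5 ≈ 1397.5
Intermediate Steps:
g = 1 (g = -1*(-1) = 1)
b = 1
m(s) = s*(4 + s)
d(m(b))³ = (5*√(1*(4 + 1)))³ = (5*√(1*5))³ = (5*√5)³ = 625*√5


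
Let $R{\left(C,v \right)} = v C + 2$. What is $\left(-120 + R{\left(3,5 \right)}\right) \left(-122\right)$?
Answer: $12566$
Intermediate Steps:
$R{\left(C,v \right)} = 2 + C v$ ($R{\left(C,v \right)} = C v + 2 = 2 + C v$)
$\left(-120 + R{\left(3,5 \right)}\right) \left(-122\right) = \left(-120 + \left(2 + 3 \cdot 5\right)\right) \left(-122\right) = \left(-120 + \left(2 + 15\right)\right) \left(-122\right) = \left(-120 + 17\right) \left(-122\right) = \left(-103\right) \left(-122\right) = 12566$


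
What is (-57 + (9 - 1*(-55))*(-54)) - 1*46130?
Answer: -49643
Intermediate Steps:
(-57 + (9 - 1*(-55))*(-54)) - 1*46130 = (-57 + (9 + 55)*(-54)) - 46130 = (-57 + 64*(-54)) - 46130 = (-57 - 3456) - 46130 = -3513 - 46130 = -49643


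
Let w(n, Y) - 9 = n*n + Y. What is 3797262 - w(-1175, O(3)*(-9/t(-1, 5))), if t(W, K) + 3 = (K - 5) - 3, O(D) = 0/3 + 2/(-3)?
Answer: 2416629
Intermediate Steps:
O(D) = -⅔ (O(D) = 0*(⅓) + 2*(-⅓) = 0 - ⅔ = -⅔)
t(W, K) = -11 + K (t(W, K) = -3 + ((K - 5) - 3) = -3 + ((-5 + K) - 3) = -3 + (-8 + K) = -11 + K)
w(n, Y) = 9 + Y + n² (w(n, Y) = 9 + (n*n + Y) = 9 + (n² + Y) = 9 + (Y + n²) = 9 + Y + n²)
3797262 - w(-1175, O(3)*(-9/t(-1, 5))) = 3797262 - (9 - (-6)/(-11 + 5) + (-1175)²) = 3797262 - (9 - (-6)/(-6) + 1380625) = 3797262 - (9 - (-6)*(-1)/6 + 1380625) = 3797262 - (9 - ⅔*3/2 + 1380625) = 3797262 - (9 - 1 + 1380625) = 3797262 - 1*1380633 = 3797262 - 1380633 = 2416629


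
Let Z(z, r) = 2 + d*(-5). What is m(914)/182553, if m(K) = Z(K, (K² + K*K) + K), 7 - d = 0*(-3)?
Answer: -11/60851 ≈ -0.00018077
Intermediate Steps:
d = 7 (d = 7 - 0*(-3) = 7 - 1*0 = 7 + 0 = 7)
Z(z, r) = -33 (Z(z, r) = 2 + 7*(-5) = 2 - 35 = -33)
m(K) = -33
m(914)/182553 = -33/182553 = -33*1/182553 = -11/60851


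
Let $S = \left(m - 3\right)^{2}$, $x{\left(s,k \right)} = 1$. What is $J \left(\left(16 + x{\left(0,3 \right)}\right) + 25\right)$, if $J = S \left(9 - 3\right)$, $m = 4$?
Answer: $252$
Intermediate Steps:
$S = 1$ ($S = \left(4 - 3\right)^{2} = 1^{2} = 1$)
$J = 6$ ($J = 1 \left(9 - 3\right) = 1 \cdot 6 = 6$)
$J \left(\left(16 + x{\left(0,3 \right)}\right) + 25\right) = 6 \left(\left(16 + 1\right) + 25\right) = 6 \left(17 + 25\right) = 6 \cdot 42 = 252$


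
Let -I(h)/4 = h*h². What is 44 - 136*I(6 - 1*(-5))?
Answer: 724108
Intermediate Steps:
I(h) = -4*h³ (I(h) = -4*h*h² = -4*h³)
44 - 136*I(6 - 1*(-5)) = 44 - (-544)*(6 - 1*(-5))³ = 44 - (-544)*(6 + 5)³ = 44 - (-544)*11³ = 44 - (-544)*1331 = 44 - 136*(-5324) = 44 + 724064 = 724108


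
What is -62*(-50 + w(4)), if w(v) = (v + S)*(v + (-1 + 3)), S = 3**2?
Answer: -1736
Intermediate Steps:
S = 9
w(v) = (2 + v)*(9 + v) (w(v) = (v + 9)*(v + (-1 + 3)) = (9 + v)*(v + 2) = (9 + v)*(2 + v) = (2 + v)*(9 + v))
-62*(-50 + w(4)) = -62*(-50 + (18 + 4**2 + 11*4)) = -62*(-50 + (18 + 16 + 44)) = -62*(-50 + 78) = -62*28 = -1736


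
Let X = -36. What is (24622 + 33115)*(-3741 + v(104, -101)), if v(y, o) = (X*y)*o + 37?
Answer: 21619042280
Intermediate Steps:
v(y, o) = 37 - 36*o*y (v(y, o) = (-36*y)*o + 37 = -36*o*y + 37 = 37 - 36*o*y)
(24622 + 33115)*(-3741 + v(104, -101)) = (24622 + 33115)*(-3741 + (37 - 36*(-101)*104)) = 57737*(-3741 + (37 + 378144)) = 57737*(-3741 + 378181) = 57737*374440 = 21619042280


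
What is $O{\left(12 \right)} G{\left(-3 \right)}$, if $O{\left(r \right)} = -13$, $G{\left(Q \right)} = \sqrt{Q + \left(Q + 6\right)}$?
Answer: $0$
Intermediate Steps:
$G{\left(Q \right)} = \sqrt{6 + 2 Q}$ ($G{\left(Q \right)} = \sqrt{Q + \left(6 + Q\right)} = \sqrt{6 + 2 Q}$)
$O{\left(12 \right)} G{\left(-3 \right)} = - 13 \sqrt{6 + 2 \left(-3\right)} = - 13 \sqrt{6 - 6} = - 13 \sqrt{0} = \left(-13\right) 0 = 0$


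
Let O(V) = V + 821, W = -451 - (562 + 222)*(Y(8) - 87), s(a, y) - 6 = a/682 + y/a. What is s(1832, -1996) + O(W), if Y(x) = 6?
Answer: 9976900009/156178 ≈ 63882.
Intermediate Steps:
s(a, y) = 6 + a/682 + y/a (s(a, y) = 6 + (a/682 + y/a) = 6 + a/682 + y/a)
W = 63053 (W = -451 - (562 + 222)*(6 - 87) = -451 - 784*(-81) = -451 - 1*(-63504) = -451 + 63504 = 63053)
O(V) = 821 + V
s(1832, -1996) + O(W) = (6 + (1/682)*1832 - 1996/1832) + (821 + 63053) = (6 + 916/341 - 1996*1/1832) + 63874 = (6 + 916/341 - 499/458) + 63874 = 1186437/156178 + 63874 = 9976900009/156178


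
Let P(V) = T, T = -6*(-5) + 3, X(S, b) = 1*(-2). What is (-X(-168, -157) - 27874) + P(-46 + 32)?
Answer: -27839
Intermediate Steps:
X(S, b) = -2
T = 33 (T = 30 + 3 = 33)
P(V) = 33
(-X(-168, -157) - 27874) + P(-46 + 32) = (-1*(-2) - 27874) + 33 = (2 - 27874) + 33 = -27872 + 33 = -27839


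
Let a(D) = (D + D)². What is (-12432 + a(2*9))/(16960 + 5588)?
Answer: -928/1879 ≈ -0.49388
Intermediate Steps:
a(D) = 4*D² (a(D) = (2*D)² = 4*D²)
(-12432 + a(2*9))/(16960 + 5588) = (-12432 + 4*(2*9)²)/(16960 + 5588) = (-12432 + 4*18²)/22548 = (-12432 + 4*324)*(1/22548) = (-12432 + 1296)*(1/22548) = -11136*1/22548 = -928/1879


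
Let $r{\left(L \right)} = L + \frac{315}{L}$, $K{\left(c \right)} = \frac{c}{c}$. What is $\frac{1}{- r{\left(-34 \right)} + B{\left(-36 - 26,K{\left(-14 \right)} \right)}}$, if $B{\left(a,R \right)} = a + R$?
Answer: $- \frac{34}{603} \approx -0.056385$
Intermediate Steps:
$K{\left(c \right)} = 1$
$B{\left(a,R \right)} = R + a$
$\frac{1}{- r{\left(-34 \right)} + B{\left(-36 - 26,K{\left(-14 \right)} \right)}} = \frac{1}{- (-34 + \frac{315}{-34}) + \left(1 - 62\right)} = \frac{1}{- (-34 + 315 \left(- \frac{1}{34}\right)) + \left(1 - 62\right)} = \frac{1}{- (-34 - \frac{315}{34}) + \left(1 - 62\right)} = \frac{1}{\left(-1\right) \left(- \frac{1471}{34}\right) - 61} = \frac{1}{\frac{1471}{34} - 61} = \frac{1}{- \frac{603}{34}} = - \frac{34}{603}$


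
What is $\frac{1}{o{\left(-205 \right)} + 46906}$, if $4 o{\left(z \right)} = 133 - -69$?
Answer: $\frac{2}{93913} \approx 2.1296 \cdot 10^{-5}$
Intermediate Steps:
$o{\left(z \right)} = \frac{101}{2}$ ($o{\left(z \right)} = \frac{133 - -69}{4} = \frac{133 + 69}{4} = \frac{1}{4} \cdot 202 = \frac{101}{2}$)
$\frac{1}{o{\left(-205 \right)} + 46906} = \frac{1}{\frac{101}{2} + 46906} = \frac{1}{\frac{93913}{2}} = \frac{2}{93913}$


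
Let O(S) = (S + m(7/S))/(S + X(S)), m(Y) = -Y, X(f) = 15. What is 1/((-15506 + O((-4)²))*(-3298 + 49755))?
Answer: -496/357288104239 ≈ -1.3882e-9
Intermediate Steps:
O(S) = (S - 7/S)/(15 + S) (O(S) = (S - 7/S)/(S + 15) = (S - 7/S)/(15 + S))
1/((-15506 + O((-4)²))*(-3298 + 49755)) = 1/((-15506 + (-7 + ((-4)²)²)/(((-4)²)*(15 + (-4)²)))*(-3298 + 49755)) = 1/((-15506 + (-7 + 16²)/(16*(15 + 16)))*46457) = 1/((-15506 + (1/16)*(-7 + 256)/31)*46457) = 1/((-15506 + (1/16)*(1/31)*249)*46457) = 1/((-15506 + 249/496)*46457) = 1/(-7690727/496*46457) = 1/(-357288104239/496) = -496/357288104239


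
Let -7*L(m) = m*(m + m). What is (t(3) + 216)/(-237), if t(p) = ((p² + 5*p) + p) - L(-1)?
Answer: -1703/1659 ≈ -1.0265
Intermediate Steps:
L(m) = -2*m²/7 (L(m) = -m*(m + m)/7 = -m*2*m/7 = -2*m²/7)
t(p) = 2/7 + p² + 6*p (t(p) = ((p² + 5*p) + p) - (-2)*(-1)²/7 = (p² + 6*p) - (-2)/7 = (p² + 6*p) - 1*(-2/7) = (p² + 6*p) + 2/7 = 2/7 + p² + 6*p)
(t(3) + 216)/(-237) = ((2/7 + 3² + 6*3) + 216)/(-237) = ((2/7 + 9 + 18) + 216)*(-1/237) = (191/7 + 216)*(-1/237) = (1703/7)*(-1/237) = -1703/1659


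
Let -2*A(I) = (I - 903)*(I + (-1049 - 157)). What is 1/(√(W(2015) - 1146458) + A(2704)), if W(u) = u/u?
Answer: -1348949/1819664551058 - I*√1146457/1819664551058 ≈ -7.4132e-7 - 5.8842e-10*I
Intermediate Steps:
W(u) = 1
A(I) = -(-1206 + I)*(-903 + I)/2 (A(I) = -(I - 903)*(I + (-1049 - 157))/2 = -(-903 + I)*(I - 1206)/2 = -(-903 + I)*(-1206 + I)/2 = -(-1206 + I)*(-903 + I)/2)
1/(√(W(2015) - 1146458) + A(2704)) = 1/(√(1 - 1146458) + (-544509 - ½*2704² + (2109/2)*2704)) = 1/(√(-1146457) + (-544509 - ½*7311616 + 2851368)) = 1/(I*√1146457 + (-544509 - 3655808 + 2851368)) = 1/(I*√1146457 - 1348949) = 1/(-1348949 + I*√1146457)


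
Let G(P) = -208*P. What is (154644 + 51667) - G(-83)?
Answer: 189047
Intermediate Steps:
(154644 + 51667) - G(-83) = (154644 + 51667) - (-208)*(-83) = 206311 - 1*17264 = 206311 - 17264 = 189047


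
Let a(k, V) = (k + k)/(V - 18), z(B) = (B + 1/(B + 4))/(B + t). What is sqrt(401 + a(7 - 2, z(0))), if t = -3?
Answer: sqrt(18856649)/217 ≈ 20.011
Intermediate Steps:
z(B) = (B + 1/(4 + B))/(-3 + B) (z(B) = (B + 1/(B + 4))/(B - 3) = (B + 1/(4 + B))/(-3 + B))
a(k, V) = 2*k/(-18 + V) (a(k, V) = (2*k)/(-18 + V) = 2*k/(-18 + V))
sqrt(401 + a(7 - 2, z(0))) = sqrt(401 + 2*(7 - 2)/(-18 + (1 + 0**2 + 4*0)/(-12 + 0 + 0**2))) = sqrt(401 + 2*5/(-18 + (1 + 0 + 0)/(-12 + 0 + 0))) = sqrt(401 + 2*5/(-18 + 1/(-12))) = sqrt(401 + 2*5/(-18 - 1/12*1)) = sqrt(401 + 2*5/(-18 - 1/12)) = sqrt(401 + 2*5/(-217/12)) = sqrt(401 + 2*5*(-12/217)) = sqrt(401 - 120/217) = sqrt(86897/217) = sqrt(18856649)/217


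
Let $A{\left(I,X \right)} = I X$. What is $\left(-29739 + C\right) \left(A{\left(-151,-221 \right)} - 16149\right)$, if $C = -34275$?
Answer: $-1102449108$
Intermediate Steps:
$\left(-29739 + C\right) \left(A{\left(-151,-221 \right)} - 16149\right) = \left(-29739 - 34275\right) \left(\left(-151\right) \left(-221\right) - 16149\right) = - 64014 \left(33371 - 16149\right) = \left(-64014\right) 17222 = -1102449108$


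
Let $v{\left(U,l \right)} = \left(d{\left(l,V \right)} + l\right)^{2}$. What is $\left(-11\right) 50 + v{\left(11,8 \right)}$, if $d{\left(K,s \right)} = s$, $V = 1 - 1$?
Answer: $-486$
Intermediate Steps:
$V = 0$ ($V = 1 - 1 = 0$)
$v{\left(U,l \right)} = l^{2}$ ($v{\left(U,l \right)} = \left(0 + l\right)^{2} = l^{2}$)
$\left(-11\right) 50 + v{\left(11,8 \right)} = \left(-11\right) 50 + 8^{2} = -550 + 64 = -486$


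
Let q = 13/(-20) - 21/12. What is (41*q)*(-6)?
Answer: 2952/5 ≈ 590.40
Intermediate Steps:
q = -12/5 (q = 13*(-1/20) - 21*1/12 = -13/20 - 7/4 = -12/5 ≈ -2.4000)
(41*q)*(-6) = (41*(-12/5))*(-6) = -492/5*(-6) = 2952/5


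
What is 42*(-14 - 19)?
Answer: -1386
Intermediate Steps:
42*(-14 - 19) = 42*(-33) = -1386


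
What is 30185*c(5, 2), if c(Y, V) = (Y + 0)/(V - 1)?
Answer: 150925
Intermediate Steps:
c(Y, V) = Y/(-1 + V)
30185*c(5, 2) = 30185*(5/(-1 + 2)) = 30185*(5/1) = 30185*(5*1) = 30185*5 = 150925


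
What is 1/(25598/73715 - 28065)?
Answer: -73715/2068785877 ≈ -3.5632e-5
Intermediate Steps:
1/(25598/73715 - 28065) = 1/(-2068785877/73715) = -73715/2068785877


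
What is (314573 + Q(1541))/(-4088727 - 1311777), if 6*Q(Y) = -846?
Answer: -39304/675063 ≈ -0.058223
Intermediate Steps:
Q(Y) = -141 (Q(Y) = (⅙)*(-846) = -141)
(314573 + Q(1541))/(-4088727 - 1311777) = (314573 - 141)/(-4088727 - 1311777) = 314432/(-5400504) = 314432*(-1/5400504) = -39304/675063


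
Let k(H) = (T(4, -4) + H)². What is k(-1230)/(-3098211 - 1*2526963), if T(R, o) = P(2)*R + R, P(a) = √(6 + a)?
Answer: -250534/937529 + 9808*√2/2812587 ≈ -0.26230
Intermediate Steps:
T(R, o) = R + 2*R*√2 (T(R, o) = √(6 + 2)*R + R = √8*R + R = (2*√2)*R + R = 2*R*√2 + R = R + 2*R*√2)
k(H) = (4 + H + 8*√2)² (k(H) = (4*(1 + 2*√2) + H)² = ((4 + 8*√2) + H)² = (4 + H + 8*√2)²)
k(-1230)/(-3098211 - 1*2526963) = (4 - 1230 + 8*√2)²/(-3098211 - 1*2526963) = (-1226 + 8*√2)²/(-3098211 - 2526963) = (-1226 + 8*√2)²/(-5625174) = (-1226 + 8*√2)²*(-1/5625174) = -(-1226 + 8*√2)²/5625174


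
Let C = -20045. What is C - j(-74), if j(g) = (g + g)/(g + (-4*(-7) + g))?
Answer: -601387/30 ≈ -20046.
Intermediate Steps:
j(g) = 2*g/(28 + 2*g) (j(g) = (2*g)/(g + (28 + g)) = (2*g)/(28 + 2*g) = 2*g/(28 + 2*g))
C - j(-74) = -20045 - (-74)/(14 - 74) = -20045 - (-74)/(-60) = -20045 - (-74)*(-1)/60 = -20045 - 1*37/30 = -20045 - 37/30 = -601387/30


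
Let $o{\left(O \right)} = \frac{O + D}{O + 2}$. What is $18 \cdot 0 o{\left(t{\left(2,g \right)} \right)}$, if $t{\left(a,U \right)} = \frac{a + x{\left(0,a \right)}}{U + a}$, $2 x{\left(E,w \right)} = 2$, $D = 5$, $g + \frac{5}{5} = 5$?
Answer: $0$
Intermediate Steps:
$g = 4$ ($g = -1 + 5 = 4$)
$x{\left(E,w \right)} = 1$ ($x{\left(E,w \right)} = \frac{1}{2} \cdot 2 = 1$)
$t{\left(a,U \right)} = \frac{1 + a}{U + a}$ ($t{\left(a,U \right)} = \frac{a + 1}{U + a} = \frac{1 + a}{U + a}$)
$o{\left(O \right)} = \frac{5 + O}{2 + O}$ ($o{\left(O \right)} = \frac{O + 5}{O + 2} = \frac{5 + O}{2 + O}$)
$18 \cdot 0 o{\left(t{\left(2,g \right)} \right)} = 18 \cdot 0 \frac{5 + \frac{1 + 2}{4 + 2}}{2 + \frac{1 + 2}{4 + 2}} = 0 \frac{5 + \frac{1}{6} \cdot 3}{2 + \frac{1}{6} \cdot 3} = 0 \frac{5 + \frac{1}{2}}{2 + \frac{1}{2}} = 0 \frac{1}{\frac{5}{2}} \cdot \frac{11}{2} = 0 \cdot \frac{2}{5} \cdot \frac{11}{2} = 0 \cdot \frac{11}{5} = 0$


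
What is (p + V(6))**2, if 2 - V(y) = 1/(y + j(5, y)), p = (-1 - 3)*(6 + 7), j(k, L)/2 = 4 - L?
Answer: 10201/4 ≈ 2550.3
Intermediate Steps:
j(k, L) = 8 - 2*L (j(k, L) = 2*(4 - L) = 8 - 2*L)
p = -52 (p = -4*13 = -52)
V(y) = 2 - 1/(8 - y) (V(y) = 2 - 1/(y + (8 - 2*y)) = 2 - 1/(8 - y))
(p + V(6))**2 = (-52 + (15 - 2*6)/(8 - 1*6))**2 = (-52 + (15 - 12)/(8 - 6))**2 = (-52 + 3/2)**2 = (-101/2)**2 = 10201/4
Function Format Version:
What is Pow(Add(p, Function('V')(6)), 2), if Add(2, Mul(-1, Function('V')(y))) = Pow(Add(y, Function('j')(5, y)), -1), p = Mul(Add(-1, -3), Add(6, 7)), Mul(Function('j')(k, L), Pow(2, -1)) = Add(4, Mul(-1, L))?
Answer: Rational(10201, 4) ≈ 2550.3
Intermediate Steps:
Function('j')(k, L) = Add(8, Mul(-2, L)) (Function('j')(k, L) = Mul(2, Add(4, Mul(-1, L))) = Add(8, Mul(-2, L)))
p = -52 (p = Mul(-4, 13) = -52)
Function('V')(y) = Add(2, Mul(-1, Pow(Add(8, Mul(-1, y)), -1))) (Function('V')(y) = Add(2, Mul(-1, Pow(Add(y, Add(8, Mul(-2, y))), -1))) = Add(2, Mul(-1, Pow(Add(8, Mul(-1, y)), -1))))
Pow(Add(p, Function('V')(6)), 2) = Pow(Add(-52, Mul(Pow(Add(8, Mul(-1, 6)), -1), Add(15, Mul(-2, 6)))), 2) = Pow(Add(-52, Mul(Pow(Add(8, -6), -1), Add(15, -12))), 2) = Pow(Add(-52, Mul(Pow(2, -1), 3)), 2) = Pow(Add(-52, Mul(Rational(1, 2), 3)), 2) = Pow(Add(-52, Rational(3, 2)), 2) = Pow(Rational(-101, 2), 2) = Rational(10201, 4)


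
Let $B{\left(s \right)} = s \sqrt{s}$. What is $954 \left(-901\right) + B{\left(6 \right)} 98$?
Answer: $-859554 + 588 \sqrt{6} \approx -8.5811 \cdot 10^{5}$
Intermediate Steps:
$B{\left(s \right)} = s^{\frac{3}{2}}$
$954 \left(-901\right) + B{\left(6 \right)} 98 = 954 \left(-901\right) + 6^{\frac{3}{2}} \cdot 98 = -859554 + 6 \sqrt{6} \cdot 98 = -859554 + 588 \sqrt{6}$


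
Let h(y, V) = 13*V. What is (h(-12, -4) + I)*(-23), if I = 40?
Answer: 276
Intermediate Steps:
(h(-12, -4) + I)*(-23) = (13*(-4) + 40)*(-23) = (-52 + 40)*(-23) = -12*(-23) = 276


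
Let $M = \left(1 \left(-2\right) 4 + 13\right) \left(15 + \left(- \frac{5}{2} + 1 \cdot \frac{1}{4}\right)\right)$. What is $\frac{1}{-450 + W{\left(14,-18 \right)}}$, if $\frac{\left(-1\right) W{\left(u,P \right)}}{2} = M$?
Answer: $- \frac{2}{1155} \approx -0.0017316$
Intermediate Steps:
$M = \frac{255}{4}$ ($M = \left(\left(-2\right) 4 + 13\right) \left(15 + \left(\left(-5\right) \frac{1}{2} + 1 \cdot \frac{1}{4}\right)\right) = \left(-8 + 13\right) \left(15 + \left(- \frac{5}{2} + \frac{1}{4}\right)\right) = 5 \left(15 - \frac{9}{4}\right) = 5 \cdot \frac{51}{4} = \frac{255}{4} \approx 63.75$)
$W{\left(u,P \right)} = - \frac{255}{2}$ ($W{\left(u,P \right)} = \left(-2\right) \frac{255}{4} = - \frac{255}{2}$)
$\frac{1}{-450 + W{\left(14,-18 \right)}} = \frac{1}{-450 - \frac{255}{2}} = \frac{1}{- \frac{1155}{2}} = - \frac{2}{1155}$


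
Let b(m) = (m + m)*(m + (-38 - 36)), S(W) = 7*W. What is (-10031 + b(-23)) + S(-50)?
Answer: -5919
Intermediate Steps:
b(m) = 2*m*(-74 + m) (b(m) = (2*m)*(m - 74) = (2*m)*(-74 + m) = 2*m*(-74 + m))
(-10031 + b(-23)) + S(-50) = (-10031 + 2*(-23)*(-74 - 23)) + 7*(-50) = (-10031 + 2*(-23)*(-97)) - 350 = (-10031 + 4462) - 350 = -5569 - 350 = -5919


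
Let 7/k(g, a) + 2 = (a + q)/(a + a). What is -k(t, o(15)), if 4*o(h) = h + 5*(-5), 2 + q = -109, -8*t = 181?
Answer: -70/207 ≈ -0.33816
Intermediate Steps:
t = -181/8 (t = -⅛*181 = -181/8 ≈ -22.625)
q = -111 (q = -2 - 109 = -111)
o(h) = -25/4 + h/4 (o(h) = (h + 5*(-5))/4 = (h - 25)/4 = (-25 + h)/4 = -25/4 + h/4)
k(g, a) = 7/(-2 + (-111 + a)/(2*a)) (k(g, a) = 7/(-2 + (a - 111)/(a + a)) = 7/(-2 + (-111 + a)/((2*a))) = 7/(-2 + (-111 + a)*(1/(2*a))) = 7/(-2 + (-111 + a)/(2*a)))
-k(t, o(15)) = -(-14)*(-25/4 + (¼)*15)/(111 + 3*(-25/4 + (¼)*15)) = -(-14)*(-25/4 + 15/4)/(111 + 3*(-25/4 + 15/4)) = -(-14)*(-5)/(2*(111 + 3*(-5/2))) = -(-14)*(-5)/(2*(111 - 15/2)) = -(-14)*(-5)/(2*207/2) = -(-14)*(-5)*2/(2*207) = -1*70/207 = -70/207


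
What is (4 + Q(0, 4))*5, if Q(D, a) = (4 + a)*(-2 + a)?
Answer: 100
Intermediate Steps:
Q(D, a) = (-2 + a)*(4 + a)
(4 + Q(0, 4))*5 = (4 + (-8 + 4**2 + 2*4))*5 = (4 + (-8 + 16 + 8))*5 = (4 + 16)*5 = 20*5 = 100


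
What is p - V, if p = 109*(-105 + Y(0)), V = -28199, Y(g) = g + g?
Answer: 16754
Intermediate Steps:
Y(g) = 2*g
p = -11445 (p = 109*(-105 + 2*0) = 109*(-105 + 0) = 109*(-105) = -11445)
p - V = -11445 - 1*(-28199) = -11445 + 28199 = 16754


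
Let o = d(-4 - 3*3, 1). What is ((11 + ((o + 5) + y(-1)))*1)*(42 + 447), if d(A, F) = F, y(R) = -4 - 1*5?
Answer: 3912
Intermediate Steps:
y(R) = -9 (y(R) = -4 - 5 = -9)
o = 1
((11 + ((o + 5) + y(-1)))*1)*(42 + 447) = ((11 + ((1 + 5) - 9))*1)*(42 + 447) = ((11 + (6 - 9))*1)*489 = ((11 - 3)*1)*489 = (8*1)*489 = 8*489 = 3912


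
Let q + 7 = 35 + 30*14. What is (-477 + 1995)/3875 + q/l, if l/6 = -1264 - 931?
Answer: 1825606/5103375 ≈ 0.35773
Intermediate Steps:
q = 448 (q = -7 + (35 + 30*14) = -7 + (35 + 420) = -7 + 455 = 448)
l = -13170 (l = 6*(-1264 - 931) = 6*(-2195) = -13170)
(-477 + 1995)/3875 + q/l = (-477 + 1995)/3875 + 448/(-13170) = 1518*(1/3875) + 448*(-1/13170) = 1518/3875 - 224/6585 = 1825606/5103375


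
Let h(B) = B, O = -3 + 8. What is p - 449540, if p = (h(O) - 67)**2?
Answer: -445696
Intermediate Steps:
O = 5
p = 3844 (p = (5 - 67)**2 = (-62)**2 = 3844)
p - 449540 = 3844 - 449540 = -445696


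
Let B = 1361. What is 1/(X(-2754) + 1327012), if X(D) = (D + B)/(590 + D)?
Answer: 2164/2871655361 ≈ 7.5357e-7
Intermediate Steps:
X(D) = (1361 + D)/(590 + D) (X(D) = (D + 1361)/(590 + D) = (1361 + D)/(590 + D))
1/(X(-2754) + 1327012) = 1/((1361 - 2754)/(590 - 2754) + 1327012) = 1/(-1393/(-2164) + 1327012) = 1/(-1/2164*(-1393) + 1327012) = 1/(1393/2164 + 1327012) = 1/(2871655361/2164) = 2164/2871655361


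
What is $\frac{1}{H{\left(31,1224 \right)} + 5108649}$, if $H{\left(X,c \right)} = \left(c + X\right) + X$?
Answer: $\frac{1}{5109935} \approx 1.957 \cdot 10^{-7}$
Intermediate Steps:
$H{\left(X,c \right)} = c + 2 X$ ($H{\left(X,c \right)} = \left(X + c\right) + X = c + 2 X$)
$\frac{1}{H{\left(31,1224 \right)} + 5108649} = \frac{1}{\left(1224 + 2 \cdot 31\right) + 5108649} = \frac{1}{\left(1224 + 62\right) + 5108649} = \frac{1}{1286 + 5108649} = \frac{1}{5109935}$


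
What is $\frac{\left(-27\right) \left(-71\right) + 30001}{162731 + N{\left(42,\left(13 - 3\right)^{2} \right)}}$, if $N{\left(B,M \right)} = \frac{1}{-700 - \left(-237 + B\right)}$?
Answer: $\frac{8059295}{41089577} \approx 0.19614$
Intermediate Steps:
$N{\left(B,M \right)} = \frac{1}{-463 - B}$
$\frac{\left(-27\right) \left(-71\right) + 30001}{162731 + N{\left(42,\left(13 - 3\right)^{2} \right)}} = \frac{\left(-27\right) \left(-71\right) + 30001}{162731 - \frac{1}{463 + 42}} = \frac{1917 + 30001}{162731 - \frac{1}{505}} = \frac{31918}{162731 - \frac{1}{505}} = \frac{31918}{\frac{82179154}{505}} = 31918 \cdot \frac{505}{82179154} = \frac{8059295}{41089577}$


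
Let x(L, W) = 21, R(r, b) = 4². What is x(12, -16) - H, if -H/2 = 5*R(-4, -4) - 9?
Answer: 163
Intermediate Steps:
R(r, b) = 16
H = -142 (H = -2*(5*16 - 9) = -2*(80 - 9) = -2*71 = -142)
x(12, -16) - H = 21 - 1*(-142) = 21 + 142 = 163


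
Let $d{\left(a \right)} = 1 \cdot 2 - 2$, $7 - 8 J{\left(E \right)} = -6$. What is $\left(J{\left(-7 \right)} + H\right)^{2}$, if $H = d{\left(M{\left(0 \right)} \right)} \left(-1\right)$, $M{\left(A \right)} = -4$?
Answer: $\frac{169}{64} \approx 2.6406$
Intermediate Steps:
$J{\left(E \right)} = \frac{13}{8}$ ($J{\left(E \right)} = \frac{7}{8} - - \frac{3}{4} = \frac{7}{8} + \frac{3}{4} = \frac{13}{8}$)
$d{\left(a \right)} = 0$ ($d{\left(a \right)} = 2 - 2 = 0$)
$H = 0$ ($H = 0 \left(-1\right) = 0$)
$\left(J{\left(-7 \right)} + H\right)^{2} = \left(\frac{13}{8} + 0\right)^{2} = \left(\frac{13}{8}\right)^{2} = \frac{169}{64}$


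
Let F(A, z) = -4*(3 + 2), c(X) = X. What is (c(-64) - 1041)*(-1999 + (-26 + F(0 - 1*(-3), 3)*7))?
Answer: 2392325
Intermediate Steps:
F(A, z) = -20 (F(A, z) = -4*5 = -20)
(c(-64) - 1041)*(-1999 + (-26 + F(0 - 1*(-3), 3)*7)) = (-64 - 1041)*(-1999 + (-26 - 20*7)) = -1105*(-1999 + (-26 - 140)) = -1105*(-1999 - 166) = -1105*(-2165) = 2392325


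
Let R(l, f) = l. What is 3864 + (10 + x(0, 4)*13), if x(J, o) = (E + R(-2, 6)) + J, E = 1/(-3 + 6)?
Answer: 11557/3 ≈ 3852.3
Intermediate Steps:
E = ⅓ (E = 1/3 = ⅓ ≈ 0.33333)
x(J, o) = -5/3 + J (x(J, o) = (⅓ - 2) + J = -5/3 + J)
3864 + (10 + x(0, 4)*13) = 3864 + (10 + (-5/3 + 0)*13) = 3864 + (10 - 5/3*13) = 3864 + (10 - 65/3) = 3864 - 35/3 = 11557/3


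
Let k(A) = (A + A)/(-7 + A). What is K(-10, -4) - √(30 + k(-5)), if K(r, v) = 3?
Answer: 3 - √1110/6 ≈ -2.5528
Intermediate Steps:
k(A) = 2*A/(-7 + A) (k(A) = (2*A)/(-7 + A) = 2*A/(-7 + A))
K(-10, -4) - √(30 + k(-5)) = 3 - √(30 + 2*(-5)/(-7 - 5)) = 3 - √(30 + 2*(-5)/(-12)) = 3 - √(30 + 2*(-5)*(-1/12)) = 3 - √(30 + ⅚) = 3 - √(185/6) = 3 - √1110/6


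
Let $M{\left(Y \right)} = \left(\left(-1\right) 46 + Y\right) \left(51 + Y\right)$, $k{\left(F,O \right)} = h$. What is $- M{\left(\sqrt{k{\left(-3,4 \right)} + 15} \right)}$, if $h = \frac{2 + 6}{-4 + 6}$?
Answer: $2327 - 5 \sqrt{19} \approx 2305.2$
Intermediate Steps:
$h = 4$ ($h = \frac{8}{2} = 8 \cdot \frac{1}{2} = 4$)
$k{\left(F,O \right)} = 4$
$M{\left(Y \right)} = \left(-46 + Y\right) \left(51 + Y\right)$
$- M{\left(\sqrt{k{\left(-3,4 \right)} + 15} \right)} = - (-2346 + \left(\sqrt{4 + 15}\right)^{2} + 5 \sqrt{4 + 15}) = - (-2346 + \left(\sqrt{19}\right)^{2} + 5 \sqrt{19}) = - (-2346 + 19 + 5 \sqrt{19}) = - (-2327 + 5 \sqrt{19}) = 2327 - 5 \sqrt{19}$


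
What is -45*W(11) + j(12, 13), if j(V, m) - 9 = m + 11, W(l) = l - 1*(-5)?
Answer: -687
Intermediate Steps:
W(l) = 5 + l (W(l) = l + 5 = 5 + l)
j(V, m) = 20 + m (j(V, m) = 9 + (m + 11) = 9 + (11 + m) = 20 + m)
-45*W(11) + j(12, 13) = -45*(5 + 11) + (20 + 13) = -45*16 + 33 = -720 + 33 = -687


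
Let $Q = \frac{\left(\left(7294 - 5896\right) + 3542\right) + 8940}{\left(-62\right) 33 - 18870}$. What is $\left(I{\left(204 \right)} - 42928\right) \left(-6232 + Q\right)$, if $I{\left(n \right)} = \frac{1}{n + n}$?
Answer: $\frac{2398369904683}{8964} \approx 2.6756 \cdot 10^{8}$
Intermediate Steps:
$I{\left(n \right)} = \frac{1}{2 n}$
$Q = - \frac{3470}{5229}$ ($Q = \frac{\left(1398 + 3542\right) + 8940}{-2046 - 18870} = \frac{4940 + 8940}{-20916} = 13880 \left(- \frac{1}{20916}\right) = - \frac{3470}{5229} \approx -0.66361$)
$\left(I{\left(204 \right)} - 42928\right) \left(-6232 + Q\right) = \left(\frac{1}{2 \cdot 204} - 42928\right) \left(-6232 - \frac{3470}{5229}\right) = \left(\frac{1}{2} \cdot \frac{1}{204} - 42928\right) \left(- \frac{32590598}{5229}\right) = \left(\frac{1}{408} - 42928\right) \left(- \frac{32590598}{5229}\right) = \left(- \frac{17514623}{408}\right) \left(- \frac{32590598}{5229}\right) = \frac{2398369904683}{8964}$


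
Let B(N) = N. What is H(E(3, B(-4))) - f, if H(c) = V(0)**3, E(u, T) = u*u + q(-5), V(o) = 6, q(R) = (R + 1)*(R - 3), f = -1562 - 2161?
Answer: 3939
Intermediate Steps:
f = -3723
q(R) = (1 + R)*(-3 + R)
E(u, T) = 32 + u**2 (E(u, T) = u*u + (-3 + (-5)**2 - 2*(-5)) = u**2 + (-3 + 25 + 10) = u**2 + 32 = 32 + u**2)
H(c) = 216 (H(c) = 6**3 = 216)
H(E(3, B(-4))) - f = 216 - 1*(-3723) = 216 + 3723 = 3939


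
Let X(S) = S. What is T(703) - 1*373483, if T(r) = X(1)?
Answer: -373482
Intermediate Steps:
T(r) = 1
T(703) - 1*373483 = 1 - 1*373483 = 1 - 373483 = -373482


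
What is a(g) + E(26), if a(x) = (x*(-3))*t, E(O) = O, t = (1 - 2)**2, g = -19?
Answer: 83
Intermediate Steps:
t = 1 (t = (-1)**2 = 1)
a(x) = -3*x (a(x) = (x*(-3))*1 = -3*x*1 = -3*x)
a(g) + E(26) = -3*(-19) + 26 = 57 + 26 = 83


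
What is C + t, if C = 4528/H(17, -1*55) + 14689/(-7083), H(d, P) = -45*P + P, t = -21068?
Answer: -90281778509/4285215 ≈ -21068.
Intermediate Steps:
H(d, P) = -44*P
C = -868889/4285215 (C = 4528/((-(-44)*55)) + 14689/(-7083) = 4528/((-44*(-55))) + 14689*(-1/7083) = 4528/2420 - 14689/7083 = 4528*(1/2420) - 14689/7083 = 1132/605 - 14689/7083 = -868889/4285215 ≈ -0.20276)
C + t = -868889/4285215 - 21068 = -90281778509/4285215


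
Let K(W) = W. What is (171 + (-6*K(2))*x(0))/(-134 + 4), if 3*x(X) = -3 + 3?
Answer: -171/130 ≈ -1.3154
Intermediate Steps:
x(X) = 0 (x(X) = (-3 + 3)/3 = (⅓)*0 = 0)
(171 + (-6*K(2))*x(0))/(-134 + 4) = (171 - 6*2*0)/(-134 + 4) = (171 - 12*0)/(-130) = (171 + 0)*(-1/130) = 171*(-1/130) = -171/130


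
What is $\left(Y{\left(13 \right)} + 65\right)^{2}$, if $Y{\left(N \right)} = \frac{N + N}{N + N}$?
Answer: $4356$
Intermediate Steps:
$Y{\left(N \right)} = 1$ ($Y{\left(N \right)} = \frac{2 N}{2 N} = 2 N \frac{1}{2 N} = 1$)
$\left(Y{\left(13 \right)} + 65\right)^{2} = \left(1 + 65\right)^{2} = 66^{2} = 4356$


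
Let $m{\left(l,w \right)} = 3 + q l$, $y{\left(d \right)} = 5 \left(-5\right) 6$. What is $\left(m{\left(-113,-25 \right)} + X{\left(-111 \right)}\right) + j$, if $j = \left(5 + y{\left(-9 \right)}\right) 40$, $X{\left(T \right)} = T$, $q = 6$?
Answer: $-6586$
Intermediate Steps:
$y{\left(d \right)} = -150$ ($y{\left(d \right)} = \left(-25\right) 6 = -150$)
$m{\left(l,w \right)} = 3 + 6 l$
$j = -5800$ ($j = \left(5 - 150\right) 40 = \left(-145\right) 40 = -5800$)
$\left(m{\left(-113,-25 \right)} + X{\left(-111 \right)}\right) + j = \left(\left(3 + 6 \left(-113\right)\right) - 111\right) - 5800 = \left(\left(3 - 678\right) - 111\right) - 5800 = \left(-675 - 111\right) - 5800 = -786 - 5800 = -6586$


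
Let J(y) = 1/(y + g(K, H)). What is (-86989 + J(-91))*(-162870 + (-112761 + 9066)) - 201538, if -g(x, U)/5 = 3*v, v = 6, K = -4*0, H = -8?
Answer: 4197032112272/181 ≈ 2.3188e+10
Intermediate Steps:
K = 0
g(x, U) = -90 (g(x, U) = -15*6 = -5*18 = -90)
J(y) = 1/(-90 + y) (J(y) = 1/(y - 90) = 1/(-90 + y))
(-86989 + J(-91))*(-162870 + (-112761 + 9066)) - 201538 = (-86989 + 1/(-90 - 91))*(-162870 + (-112761 + 9066)) - 201538 = (-86989 + 1/(-181))*(-162870 - 103695) - 201538 = (-86989 - 1/181)*(-266565) - 201538 = -15745010/181*(-266565) - 201538 = 4197068590650/181 - 201538 = 4197032112272/181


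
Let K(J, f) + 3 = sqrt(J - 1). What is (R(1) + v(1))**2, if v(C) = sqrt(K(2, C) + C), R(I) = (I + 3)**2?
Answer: (16 + I)**2 ≈ 255.0 + 32.0*I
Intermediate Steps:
R(I) = (3 + I)**2
K(J, f) = -3 + sqrt(-1 + J) (K(J, f) = -3 + sqrt(J - 1) = -3 + sqrt(-1 + J))
v(C) = sqrt(-2 + C) (v(C) = sqrt((-3 + sqrt(-1 + 2)) + C) = sqrt((-3 + sqrt(1)) + C) = sqrt((-3 + 1) + C) = sqrt(-2 + C))
(R(1) + v(1))**2 = ((3 + 1)**2 + sqrt(-2 + 1))**2 = (4**2 + sqrt(-1))**2 = (16 + I)**2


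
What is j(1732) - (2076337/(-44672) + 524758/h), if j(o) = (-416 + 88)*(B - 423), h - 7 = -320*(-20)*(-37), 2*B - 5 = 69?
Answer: 1339776667225385/10578016896 ≈ 1.2666e+5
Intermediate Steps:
B = 37 (B = 5/2 + (1/2)*69 = 5/2 + 69/2 = 37)
h = -236793 (h = 7 - 320*(-20)*(-37) = 7 - 64*(-100)*(-37) = 7 + 6400*(-37) = 7 - 236800 = -236793)
j(o) = 126608 (j(o) = (-416 + 88)*(37 - 423) = -328*(-386) = 126608)
j(1732) - (2076337/(-44672) + 524758/h) = 126608 - (2076337/(-44672) + 524758/(-236793)) = 126608 - (2076337*(-1/44672) + 524758*(-1/236793)) = 126608 - (-2076337/44672 - 524758/236793) = 126608 - 1*(-515104056617/10578016896) = 126608 + 515104056617/10578016896 = 1339776667225385/10578016896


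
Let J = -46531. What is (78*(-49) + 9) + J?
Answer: -50344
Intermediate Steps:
(78*(-49) + 9) + J = (78*(-49) + 9) - 46531 = (-3822 + 9) - 46531 = -3813 - 46531 = -50344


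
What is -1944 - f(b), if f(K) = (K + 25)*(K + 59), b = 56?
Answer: -11259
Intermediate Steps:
f(K) = (25 + K)*(59 + K)
-1944 - f(b) = -1944 - (1475 + 56² + 84*56) = -1944 - (1475 + 3136 + 4704) = -1944 - 1*9315 = -1944 - 9315 = -11259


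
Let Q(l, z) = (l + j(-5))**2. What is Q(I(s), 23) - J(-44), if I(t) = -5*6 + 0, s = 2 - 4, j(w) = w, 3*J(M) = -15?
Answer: 1230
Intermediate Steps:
J(M) = -5 (J(M) = (1/3)*(-15) = -5)
s = -2
I(t) = -30 (I(t) = -30 + 0 = -30)
Q(l, z) = (-5 + l)**2 (Q(l, z) = (l - 5)**2 = (-5 + l)**2)
Q(I(s), 23) - J(-44) = (-5 - 30)**2 - 1*(-5) = (-35)**2 + 5 = 1225 + 5 = 1230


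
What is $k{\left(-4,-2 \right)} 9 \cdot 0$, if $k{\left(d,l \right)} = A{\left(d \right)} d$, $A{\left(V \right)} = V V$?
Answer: $0$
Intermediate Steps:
$A{\left(V \right)} = V^{2}$
$k{\left(d,l \right)} = d^{3}$ ($k{\left(d,l \right)} = d^{2} d = d^{3}$)
$k{\left(-4,-2 \right)} 9 \cdot 0 = \left(-4\right)^{3} \cdot 9 \cdot 0 = \left(-64\right) 9 \cdot 0 = \left(-576\right) 0 = 0$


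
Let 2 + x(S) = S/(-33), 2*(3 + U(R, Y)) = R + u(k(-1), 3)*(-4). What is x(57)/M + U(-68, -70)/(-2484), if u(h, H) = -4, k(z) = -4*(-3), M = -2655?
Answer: 105421/8060580 ≈ 0.013079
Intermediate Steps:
k(z) = 12
U(R, Y) = 5 + R/2 (U(R, Y) = -3 + (R - 4*(-4))/2 = -3 + (R + 16)/2 = -3 + (16 + R)/2 = -3 + (8 + R/2) = 5 + R/2)
x(S) = -2 - S/33 (x(S) = -2 + S/(-33) = -2 + S*(-1/33) = -2 - S/33)
x(57)/M + U(-68, -70)/(-2484) = (-2 - 1/33*57)/(-2655) + (5 + (½)*(-68))/(-2484) = (-2 - 19/11)*(-1/2655) + (5 - 34)*(-1/2484) = -41/11*(-1/2655) - 29*(-1/2484) = 41/29205 + 29/2484 = 105421/8060580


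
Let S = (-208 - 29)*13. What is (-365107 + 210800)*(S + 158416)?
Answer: -23969277845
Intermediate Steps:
S = -3081 (S = -237*13 = -3081)
(-365107 + 210800)*(S + 158416) = (-365107 + 210800)*(-3081 + 158416) = -154307*155335 = -23969277845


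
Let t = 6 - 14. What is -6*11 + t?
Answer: -74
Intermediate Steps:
t = -8
-6*11 + t = -6*11 - 8 = -66 - 8 = -74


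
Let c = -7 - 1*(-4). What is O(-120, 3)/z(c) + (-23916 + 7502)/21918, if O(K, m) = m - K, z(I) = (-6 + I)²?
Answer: 75910/98631 ≈ 0.76964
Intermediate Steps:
c = -3 (c = -7 + 4 = -3)
O(-120, 3)/z(c) + (-23916 + 7502)/21918 = (3 - 1*(-120))/((-6 - 3)²) + (-23916 + 7502)/21918 = (3 + 120)/((-9)²) - 16414*1/21918 = 123/81 - 8207/10959 = 123*(1/81) - 8207/10959 = 41/27 - 8207/10959 = 75910/98631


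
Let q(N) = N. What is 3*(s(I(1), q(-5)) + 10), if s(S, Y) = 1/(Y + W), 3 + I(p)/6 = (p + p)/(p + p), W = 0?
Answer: 147/5 ≈ 29.400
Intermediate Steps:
I(p) = -12 (I(p) = -18 + 6*((p + p)/(p + p)) = -18 + 6*((2*p)/((2*p))) = -18 + 6*((2*p)*(1/(2*p))) = -18 + 6*1 = -18 + 6 = -12)
s(S, Y) = 1/Y (s(S, Y) = 1/(Y + 0) = 1/Y)
3*(s(I(1), q(-5)) + 10) = 3*(1/(-5) + 10) = 3*(-⅕ + 10) = 3*(49/5) = 147/5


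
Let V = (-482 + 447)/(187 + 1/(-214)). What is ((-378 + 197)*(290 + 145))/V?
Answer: 630147699/1498 ≈ 4.2066e+5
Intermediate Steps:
V = -7490/40017 (V = -35/(187 - 1/214) = -35/40017/214 = -35*214/40017 = -7490/40017 ≈ -0.18717)
((-378 + 197)*(290 + 145))/V = ((-378 + 197)*(290 + 145))/(-7490/40017) = -181*435*(-40017/7490) = -78735*(-40017/7490) = 630147699/1498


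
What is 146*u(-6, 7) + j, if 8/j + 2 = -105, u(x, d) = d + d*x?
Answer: -546778/107 ≈ -5110.1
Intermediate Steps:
j = -8/107 (j = 8/(-2 - 105) = 8/(-107) = 8*(-1/107) = -8/107 ≈ -0.074766)
146*u(-6, 7) + j = 146*(7*(1 - 6)) - 8/107 = 146*(7*(-5)) - 8/107 = 146*(-35) - 8/107 = -5110 - 8/107 = -546778/107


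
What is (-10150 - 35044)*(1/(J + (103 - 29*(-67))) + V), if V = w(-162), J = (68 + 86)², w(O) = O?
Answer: 94307291471/12881 ≈ 7.3214e+6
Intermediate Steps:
J = 23716 (J = 154² = 23716)
V = -162
(-10150 - 35044)*(1/(J + (103 - 29*(-67))) + V) = (-10150 - 35044)*(1/(23716 + (103 - 29*(-67))) - 162) = -45194*(1/(23716 + (103 + 1943)) - 162) = -45194*(1/(23716 + 2046) - 162) = -45194*(1/25762 - 162) = -45194*(-4173443/25762) = 94307291471/12881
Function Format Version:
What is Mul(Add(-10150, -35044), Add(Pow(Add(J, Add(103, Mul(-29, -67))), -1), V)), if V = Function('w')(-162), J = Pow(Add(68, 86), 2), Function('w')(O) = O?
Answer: Rational(94307291471, 12881) ≈ 7.3214e+6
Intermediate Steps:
J = 23716 (J = Pow(154, 2) = 23716)
V = -162
Mul(Add(-10150, -35044), Add(Pow(Add(J, Add(103, Mul(-29, -67))), -1), V)) = Mul(Add(-10150, -35044), Add(Pow(Add(23716, Add(103, Mul(-29, -67))), -1), -162)) = Mul(-45194, Add(Pow(Add(23716, Add(103, 1943)), -1), -162)) = Mul(-45194, Add(Pow(Add(23716, 2046), -1), -162)) = Mul(-45194, Add(Pow(25762, -1), -162)) = Mul(-45194, Add(Rational(1, 25762), -162)) = Mul(-45194, Rational(-4173443, 25762)) = Rational(94307291471, 12881)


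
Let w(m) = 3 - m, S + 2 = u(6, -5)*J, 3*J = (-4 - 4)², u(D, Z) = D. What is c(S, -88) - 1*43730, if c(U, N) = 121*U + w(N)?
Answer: -28393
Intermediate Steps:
J = 64/3 (J = (-4 - 4)²/3 = (⅓)*(-8)² = (⅓)*64 = 64/3 ≈ 21.333)
S = 126 (S = -2 + 6*(64/3) = -2 + 128 = 126)
c(U, N) = 3 - N + 121*U (c(U, N) = 121*U + (3 - N) = 3 - N + 121*U)
c(S, -88) - 1*43730 = (3 - 1*(-88) + 121*126) - 1*43730 = (3 + 88 + 15246) - 43730 = 15337 - 43730 = -28393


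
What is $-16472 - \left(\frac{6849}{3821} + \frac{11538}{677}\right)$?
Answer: $- \frac{42658773095}{2586817} \approx -16491.0$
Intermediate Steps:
$-16472 - \left(\frac{6849}{3821} + \frac{11538}{677}\right) = -16472 - \frac{48723471}{2586817} = - \frac{42658773095}{2586817}$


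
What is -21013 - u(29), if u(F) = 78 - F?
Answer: -21062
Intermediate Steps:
-21013 - u(29) = -21013 - (78 - 1*29) = -21013 - (78 - 29) = -21013 - 1*49 = -21013 - 49 = -21062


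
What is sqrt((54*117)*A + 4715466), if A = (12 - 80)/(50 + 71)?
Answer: sqrt(570141762)/11 ≈ 2170.7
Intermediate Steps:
A = -68/121 ≈ -0.56198
sqrt((54*117)*A + 4715466) = sqrt((54*117)*(-68/121) + 4715466) = sqrt(6318*(-68/121) + 4715466) = sqrt(-429624/121 + 4715466) = sqrt(570141762/121) = sqrt(570141762)/11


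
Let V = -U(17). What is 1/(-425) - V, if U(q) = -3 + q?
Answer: 5949/425 ≈ 13.998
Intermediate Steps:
V = -14 (V = -(-3 + 17) = -1*14 = -14)
1/(-425) - V = 1/(-425) - 1*(-14) = 1*(-1/425) + 14 = -1/425 + 14 = 5949/425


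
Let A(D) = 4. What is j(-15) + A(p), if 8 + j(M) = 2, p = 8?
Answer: -2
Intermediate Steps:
j(M) = -6 (j(M) = -8 + 2 = -6)
j(-15) + A(p) = -6 + 4 = -2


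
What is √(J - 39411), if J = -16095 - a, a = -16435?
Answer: I*√39071 ≈ 197.66*I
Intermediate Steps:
J = 340 (J = -16095 - 1*(-16435) = -16095 + 16435 = 340)
√(J - 39411) = √(340 - 39411) = √(-39071) = I*√39071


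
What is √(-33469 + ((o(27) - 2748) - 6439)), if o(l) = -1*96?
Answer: 16*I*√167 ≈ 206.77*I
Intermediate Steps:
o(l) = -96
√(-33469 + ((o(27) - 2748) - 6439)) = √(-33469 + ((-96 - 2748) - 6439)) = √(-33469 + (-2844 - 6439)) = √(-33469 - 9283) = √(-42752) = 16*I*√167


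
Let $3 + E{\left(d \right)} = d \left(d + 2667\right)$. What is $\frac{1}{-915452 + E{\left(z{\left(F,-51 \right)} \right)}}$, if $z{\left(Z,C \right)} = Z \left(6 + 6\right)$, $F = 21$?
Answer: $- \frac{1}{179867} \approx -5.5597 \cdot 10^{-6}$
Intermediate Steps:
$z{\left(Z,C \right)} = 12 Z$ ($z{\left(Z,C \right)} = Z 12 = 12 Z$)
$E{\left(d \right)} = -3 + d \left(2667 + d\right)$ ($E{\left(d \right)} = -3 + d \left(d + 2667\right) = -3 + d \left(2667 + d\right)$)
$\frac{1}{-915452 + E{\left(z{\left(F,-51 \right)} \right)}} = \frac{1}{-915452 + \left(-3 + \left(12 \cdot 21\right)^{2} + 2667 \cdot 12 \cdot 21\right)} = \frac{1}{-915452 + \left(-3 + 252^{2} + 2667 \cdot 252\right)} = \frac{1}{-915452 + \left(-3 + 63504 + 672084\right)} = \frac{1}{-915452 + 735585} = \frac{1}{-179867} = - \frac{1}{179867}$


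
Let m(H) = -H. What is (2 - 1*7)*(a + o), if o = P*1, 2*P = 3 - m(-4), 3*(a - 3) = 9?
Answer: -55/2 ≈ -27.500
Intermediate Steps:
a = 6 (a = 3 + (⅓)*9 = 3 + 3 = 6)
P = -½ (P = (3 - (-1)*(-4))/2 = (3 - 1*4)/2 = (3 - 4)/2 = (½)*(-1) = -½ ≈ -0.50000)
o = -½ (o = -½*1 = -½ ≈ -0.50000)
(2 - 1*7)*(a + o) = (2 - 1*7)*(6 - ½) = (2 - 7)*(11/2) = -5*11/2 = -55/2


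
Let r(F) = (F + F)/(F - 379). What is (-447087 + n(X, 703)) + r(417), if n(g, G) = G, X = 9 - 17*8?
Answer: -8480879/19 ≈ -4.4636e+5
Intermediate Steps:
X = -127 (X = 9 - 136 = -127)
r(F) = 2*F/(-379 + F) (r(F) = (2*F)/(-379 + F) = 2*F/(-379 + F))
(-447087 + n(X, 703)) + r(417) = (-447087 + 703) + 2*417/(-379 + 417) = -446384 + 2*417/38 = -446384 + 2*417*(1/38) = -446384 + 417/19 = -8480879/19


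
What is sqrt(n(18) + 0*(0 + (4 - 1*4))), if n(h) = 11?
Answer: sqrt(11) ≈ 3.3166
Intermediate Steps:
sqrt(n(18) + 0*(0 + (4 - 1*4))) = sqrt(11 + 0*(0 + (4 - 1*4))) = sqrt(11 + 0*(0 + (4 - 4))) = sqrt(11 + 0*(0 + 0)) = sqrt(11 + 0*0) = sqrt(11 + 0) = sqrt(11)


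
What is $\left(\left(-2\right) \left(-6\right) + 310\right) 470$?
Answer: $151340$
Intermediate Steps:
$\left(\left(-2\right) \left(-6\right) + 310\right) 470 = \left(12 + 310\right) 470 = 322 \cdot 470 = 151340$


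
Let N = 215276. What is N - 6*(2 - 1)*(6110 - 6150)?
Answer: 215516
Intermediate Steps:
N - 6*(2 - 1)*(6110 - 6150) = 215276 - 6*(2 - 1)*(6110 - 6150) = 215276 - 6*1*(-40) = 215276 - 6*(-40) = 215276 - 1*(-240) = 215276 + 240 = 215516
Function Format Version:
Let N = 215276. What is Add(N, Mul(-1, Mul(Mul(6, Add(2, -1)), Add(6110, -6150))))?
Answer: 215516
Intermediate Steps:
Add(N, Mul(-1, Mul(Mul(6, Add(2, -1)), Add(6110, -6150)))) = Add(215276, Mul(-1, Mul(Mul(6, Add(2, -1)), Add(6110, -6150)))) = Add(215276, Mul(-1, Mul(Mul(6, 1), -40))) = Add(215276, Mul(-1, Mul(6, -40))) = Add(215276, Mul(-1, -240)) = Add(215276, 240) = 215516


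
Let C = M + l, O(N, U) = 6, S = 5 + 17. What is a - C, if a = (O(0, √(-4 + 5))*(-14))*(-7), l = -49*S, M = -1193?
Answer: 2859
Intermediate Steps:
S = 22
l = -1078 (l = -49*22 = -1078)
C = -2271 (C = -1193 - 1078 = -2271)
a = 588 (a = (6*(-14))*(-7) = -84*(-7) = 588)
a - C = 588 - 1*(-2271) = 588 + 2271 = 2859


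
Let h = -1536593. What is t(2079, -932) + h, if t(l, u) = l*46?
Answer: -1440959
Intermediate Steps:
t(l, u) = 46*l
t(2079, -932) + h = 46*2079 - 1536593 = 95634 - 1536593 = -1440959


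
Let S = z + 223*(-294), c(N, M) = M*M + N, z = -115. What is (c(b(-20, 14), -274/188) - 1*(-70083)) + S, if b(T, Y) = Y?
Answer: 39073889/8836 ≈ 4422.1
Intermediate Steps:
c(N, M) = N + M**2 (c(N, M) = M**2 + N = N + M**2)
S = -65677 (S = -115 + 223*(-294) = -115 - 65562 = -65677)
(c(b(-20, 14), -274/188) - 1*(-70083)) + S = ((14 + (-274/188)**2) - 1*(-70083)) - 65677 = ((14 + (-274*1/188)**2) + 70083) - 65677 = ((14 + (-137/94)**2) + 70083) - 65677 = ((14 + 18769/8836) + 70083) - 65677 = (142473/8836 + 70083) - 65677 = 619395861/8836 - 65677 = 39073889/8836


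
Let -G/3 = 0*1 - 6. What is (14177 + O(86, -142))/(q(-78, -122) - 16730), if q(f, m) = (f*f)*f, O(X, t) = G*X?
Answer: -15725/491282 ≈ -0.032008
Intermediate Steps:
G = 18 (G = -3*(0*1 - 6) = -3*(0 - 6) = -3*(-6) = 18)
O(X, t) = 18*X
q(f, m) = f³ (q(f, m) = f²*f = f³)
(14177 + O(86, -142))/(q(-78, -122) - 16730) = (14177 + 18*86)/((-78)³ - 16730) = (14177 + 1548)/(-474552 - 16730) = 15725/(-491282) = 15725*(-1/491282) = -15725/491282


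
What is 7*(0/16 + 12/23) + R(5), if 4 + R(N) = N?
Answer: 107/23 ≈ 4.6522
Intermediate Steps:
R(N) = -4 + N
7*(0/16 + 12/23) + R(5) = 7*(0/16 + 12/23) + (-4 + 5) = 7*(0*(1/16) + 12*(1/23)) + 1 = 7*(0 + 12/23) + 1 = 7*(12/23) + 1 = 84/23 + 1 = 107/23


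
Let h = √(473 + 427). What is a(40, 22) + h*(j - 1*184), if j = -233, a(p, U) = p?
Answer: -12470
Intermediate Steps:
h = 30 (h = √900 = 30)
a(40, 22) + h*(j - 1*184) = 40 + 30*(-233 - 1*184) = 40 + 30*(-233 - 184) = 40 + 30*(-417) = 40 - 12510 = -12470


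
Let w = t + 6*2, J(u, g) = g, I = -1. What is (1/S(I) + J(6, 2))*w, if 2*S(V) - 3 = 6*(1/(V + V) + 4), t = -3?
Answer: 75/4 ≈ 18.750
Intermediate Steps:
S(V) = 27/2 + 3/(2*V) (S(V) = 3/2 + (6*(1/(V + V) + 4))/2 = 3/2 + (6*(1/(2*V) + 4))/2 = 3/2 + (6*(4 + 1/(2*V)))/2 = 3/2 + (24 + 3/V)/2 = 3/2 + (12 + 3/(2*V)) = 27/2 + 3/(2*V))
w = 9 (w = -3 + 6*2 = -3 + 12 = 9)
(1/S(I) + J(6, 2))*w = (1/((3/2)*(1 + 9*(-1))/(-1)) + 2)*9 = (1/((3/2)*(-1)*(1 - 9)) + 2)*9 = (1/((3/2)*(-1)*(-8)) + 2)*9 = (1/12 + 2)*9 = (25/12)*9 = 75/4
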